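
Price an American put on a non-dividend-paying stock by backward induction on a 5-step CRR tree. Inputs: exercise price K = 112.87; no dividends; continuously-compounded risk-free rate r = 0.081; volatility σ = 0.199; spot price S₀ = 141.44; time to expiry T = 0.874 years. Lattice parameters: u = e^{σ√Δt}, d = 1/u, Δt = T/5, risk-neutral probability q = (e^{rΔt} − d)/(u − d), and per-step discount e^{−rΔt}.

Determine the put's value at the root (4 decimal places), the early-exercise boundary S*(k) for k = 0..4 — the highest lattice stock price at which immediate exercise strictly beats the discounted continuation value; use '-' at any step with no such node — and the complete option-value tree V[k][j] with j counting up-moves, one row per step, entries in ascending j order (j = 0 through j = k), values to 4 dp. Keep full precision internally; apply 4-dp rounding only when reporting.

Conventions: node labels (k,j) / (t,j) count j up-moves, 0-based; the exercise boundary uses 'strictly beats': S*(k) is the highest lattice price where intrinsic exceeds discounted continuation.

params: Δt=0.17480 u=1.08676 d=0.92017 q=0.56481 e^(-rΔt)=0.98594
t_5 payoffs: 19.5649 2.6724 0.0000 0.0000 0.0000 0.0000
t_4: node(4,0) S=101.4002 payoff=11.4698 vs cont=9.8829 → 11.4698 [stop]  node(4,1) S=119.7583 payoff=0.0000 vs cont=1.1466 → 1.1466 [wait]  node(4,2) S=141.4400 payoff=0.0000 vs cont=0.0000 → 0.0000 [wait]  node(4,3) S=167.0471 payoff=0.0000 vs cont=0.0000 → 0.0000 [wait]  node(4,4) S=197.2902 payoff=0.0000 vs cont=0.0000 → 0.0000 [wait]  ⇒ S*(4)=101.4002
t_3: node(3,0) S=110.1976 payoff=2.6724 vs cont=5.5599 → 5.5599 [wait]  node(3,1) S=130.1484 payoff=0.0000 vs cont=0.4920 → 0.4920 [wait]  node(3,2) S=153.7112 payoff=0.0000 vs cont=0.0000 → 0.0000 [wait]  node(3,3) S=181.5400 payoff=0.0000 vs cont=0.0000 → 0.0000 [wait]  ⇒ S*(3)=-
t_2: node(2,0) S=119.7583 payoff=0.0000 vs cont=2.6596 → 2.6596 [wait]  node(2,1) S=141.4400 payoff=0.0000 vs cont=0.2111 → 0.2111 [wait]  node(2,2) S=167.0471 payoff=0.0000 vs cont=0.0000 → 0.0000 [wait]  ⇒ S*(2)=-
t_1: node(1,0) S=130.1484 payoff=0.0000 vs cont=1.2587 → 1.2587 [wait]  node(1,1) S=153.7112 payoff=0.0000 vs cont=0.0906 → 0.0906 [wait]  ⇒ S*(1)=-
t_0: node(0,0) S=141.4400 payoff=0.0000 vs cont=0.5905 → 0.5905 [wait]  ⇒ S*(0)=-

price = 0.5905
boundary = - - - - 101.4002
tree:
0.5905
1.2587 0.0906
2.6596 0.2111 0.0000
5.5599 0.4920 0.0000 0.0000
11.4698 1.1466 0.0000 0.0000 0.0000
19.5649 2.6724 0.0000 0.0000 0.0000 0.0000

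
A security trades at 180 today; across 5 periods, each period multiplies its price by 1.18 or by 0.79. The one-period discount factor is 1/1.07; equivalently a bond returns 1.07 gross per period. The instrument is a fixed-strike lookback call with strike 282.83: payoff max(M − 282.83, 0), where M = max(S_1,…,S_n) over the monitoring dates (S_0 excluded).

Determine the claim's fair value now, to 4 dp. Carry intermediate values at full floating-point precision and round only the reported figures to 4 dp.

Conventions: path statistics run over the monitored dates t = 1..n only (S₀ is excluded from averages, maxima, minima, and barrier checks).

price = 22.0354

No-arbitrage gives p* = (R−d)/(u−d) = 0.7179: enumerate every path, weight its payoff by its p*-probability, and discount by R^5.
Enumerate all 2^5 = 32 price paths (U = up ×1.18, D = down ×0.79); each path with k up-moves has probability p*^k·(1−p*)^(5−k).
DDDDD: M=142.2000, payoff=0.0000, prob=0.001785
UDDDD: M=212.4000, payoff=0.0000, prob=0.004544
DUDDD: M=167.7960, payoff=0.0000, prob=0.004544
UUDDD: M=250.6320, payoff=0.0000, prob=0.011566
DDUDD: M=142.2000, payoff=0.0000, prob=0.004544
UDUDD: M=212.4000, payoff=0.0000, prob=0.011566
DUUDD: M=197.9993, payoff=0.0000, prob=0.011566
UUUDD: M=295.7458, payoff=12.9158, prob=0.029440
DDDUD: M=142.2000, payoff=0.0000, prob=0.004544
UDDUD: M=212.4000, payoff=0.0000, prob=0.011566
DUDUD: M=167.7960, payoff=0.0000, prob=0.011566
UUDUD: M=250.6320, payoff=0.0000, prob=0.029440
DDUUD: M=156.4194, payoff=0.0000, prob=0.011566
UDUUD: M=233.6392, payoff=0.0000, prob=0.029440
DUUUD: M=233.6392, payoff=0.0000, prob=0.029440
UUUUD: M=348.9800, payoff=66.1500, prob=0.074938
DDDDU: M=142.2000, payoff=0.0000, prob=0.004544
UDDDU: M=212.4000, payoff=0.0000, prob=0.011566
DUDDU: M=167.7960, payoff=0.0000, prob=0.011566
UUDDU: M=250.6320, payoff=0.0000, prob=0.029440
DDUDU: M=142.2000, payoff=0.0000, prob=0.011566
UDUDU: M=212.4000, payoff=0.0000, prob=0.029440
DUUDU: M=197.9993, payoff=0.0000, prob=0.029440
UUUDU: M=295.7458, payoff=12.9158, prob=0.074938
DDDUU: M=142.2000, payoff=0.0000, prob=0.011566
UDDUU: M=212.4000, payoff=0.0000, prob=0.029440
DUDUU: M=184.5749, payoff=0.0000, prob=0.029440
UUDUU: M=275.6942, payoff=0.0000, prob=0.074938
DDUUU: M=184.5749, payoff=0.0000, prob=0.029440
UDUUU: M=275.6942, payoff=0.0000, prob=0.074938
DUUUU: M=275.6942, payoff=0.0000, prob=0.074938
UUUUU: M=411.7964, payoff=128.9664, prob=0.190751
Price = Σ prob·payoff / R^5 = 30.905750 / 1.402552 = 22.0354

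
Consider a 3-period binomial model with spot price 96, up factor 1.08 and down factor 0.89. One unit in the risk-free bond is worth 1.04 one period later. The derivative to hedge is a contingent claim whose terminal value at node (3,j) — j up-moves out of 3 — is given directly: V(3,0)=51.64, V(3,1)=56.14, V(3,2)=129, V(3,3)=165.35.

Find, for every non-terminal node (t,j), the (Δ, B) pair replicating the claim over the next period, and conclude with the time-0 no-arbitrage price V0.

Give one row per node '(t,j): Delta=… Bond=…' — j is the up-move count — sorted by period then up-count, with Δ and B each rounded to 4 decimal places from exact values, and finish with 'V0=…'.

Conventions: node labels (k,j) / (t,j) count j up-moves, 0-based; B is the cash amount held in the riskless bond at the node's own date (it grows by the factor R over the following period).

(0,0): Delta=2.3861 Bond=-105.9290
(1,0): Delta=3.4632 Bond=-202.1873
(1,1): Delta=2.1495 Bond=-85.6271
(2,0): Delta=0.3115 Bond=29.3856
(2,1): Delta=4.1558 Bond=-274.1842
(2,2): Delta=1.7086 Bond=-39.6837
V0=123.1403

The replicating-portfolio and risk-neutral prices coincide; use p* = (1.04−0.89)/(1.08−0.89) = 0.7895 for the latter.
Payoffs at expiry: V(3,0)=51.6400, V(3,1)=56.1400, V(3,2)=129.0000, V(3,3)=165.3500
(2,0): S=76.0416. Δ = (V_up−V_dn)/(S_up−S_dn) = (56.1400−51.6400)/(82.1249−67.6770) = 0.3115. V = [p*·56.1400 + (1−p*)·51.6400]/1.04 = 53.0698. B = V − Δ·S = 29.3856.
(2,1): S=92.2752. Δ = (V_up−V_dn)/(S_up−S_dn) = (129.0000−56.1400)/(99.6572−82.1249) = 4.1558. V = [p*·129.0000 + (1−p*)·56.1400]/1.04 = 109.2895. B = V − Δ·S = -274.1842.
(2,2): S=111.9744. Δ = (V_up−V_dn)/(S_up−S_dn) = (165.3500−129.0000)/(120.9324−99.6572) = 1.7086. V = [p*·165.3500 + (1−p*)·129.0000]/1.04 = 151.6321. B = V − Δ·S = -39.6837.
(1,0): S=85.4400. Δ = (V_up−V_dn)/(S_up−S_dn) = (109.2895−53.0698)/(92.2752−76.0416) = 3.4632. V = [p*·109.2895 + (1−p*)·53.0698]/1.04 = 93.7055. B = V − Δ·S = -202.1873.
(1,1): S=103.6800. Δ = (V_up−V_dn)/(S_up−S_dn) = (151.6321−109.2895)/(111.9744−92.2752) = 2.1495. V = [p*·151.6321 + (1−p*)·109.2895]/1.04 = 137.2287. B = V − Δ·S = -85.6271.
(0,0): S=96.0000. Δ = (V_up−V_dn)/(S_up−S_dn) = (137.2287−93.7055)/(103.6800−85.4400) = 2.3861. V = [p*·137.2287 + (1−p*)·93.7055]/1.04 = 123.1403. B = V − Δ·S = -105.9290.
Sanity check at the root: Δ(0,0)·S0 + B(0,0) reproduces V0 = 123.1403.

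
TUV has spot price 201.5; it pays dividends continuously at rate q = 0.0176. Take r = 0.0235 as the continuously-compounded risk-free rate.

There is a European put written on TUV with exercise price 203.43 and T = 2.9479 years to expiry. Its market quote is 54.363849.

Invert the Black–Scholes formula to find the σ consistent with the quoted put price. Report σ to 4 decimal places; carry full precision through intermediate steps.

sigma = 0.4319

At σ = 0.4319 the Black–Scholes value reproduces the quote:
σ√T = 0.4319·√2.9479 = 0.741549
d₁ = (ln(S/K) + (r−q+σ²/2)T) / (σ√T) = (ln(201.5/203.43) + (0.0235−0.0176+0.4319²/2)·2.9479) / 0.741549 = (-0.009533 + 0.292340) / 0.741549 = 0.381374
d₂ = d₁ − σ√T = 0.381374 − 0.741549 = -0.360175
e^{−rT} = 0.933069
e^{−qT} = 0.949440
N(−d₁) = 0.351463,  N(−d₂) = 0.640642
V = K·e^{−rT}·N(−d₂) − S·e^{−qT}·N(−d₁) = 121.602983 − 67.239134 = 54.363849 (matching the quote); vega is positive throughout, so no other σ reproduces this price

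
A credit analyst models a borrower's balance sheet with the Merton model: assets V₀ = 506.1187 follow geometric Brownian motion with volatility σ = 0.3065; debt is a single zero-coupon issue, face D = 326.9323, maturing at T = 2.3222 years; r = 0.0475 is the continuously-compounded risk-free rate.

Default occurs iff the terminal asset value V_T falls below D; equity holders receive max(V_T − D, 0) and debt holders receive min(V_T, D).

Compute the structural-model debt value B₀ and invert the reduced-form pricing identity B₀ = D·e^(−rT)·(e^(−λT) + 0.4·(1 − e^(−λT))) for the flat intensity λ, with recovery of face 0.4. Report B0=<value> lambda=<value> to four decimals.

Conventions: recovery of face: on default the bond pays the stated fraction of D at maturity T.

Equity is a call on the firm's assets struck at D = 326.9323:
d₁ = [ln(V₀/D) + (r + σ²/2)T] / (σ√T)
   = [ln(506.1187/326.9323) + (0.0475 + 0.5·0.3065²)·2.3222] / (0.3065·√2.3222)
   = [0.437018 + 0.219381] / 0.467068 = 1.405360
d₂ = d₁ − σ√T = 1.405360 − 0.467068 = 0.938292
N(d₁) = 0.920043,  N(d₂) = 0.825953,  e^(−rT) = 0.895561
E₀ = V₀·N(d₁) − D·e^(−rT)·N(d₂)
   = 506.1187·0.920043 − 326.9323·0.895561·0.825953 = 223.821888
B₀ = V₀ − E₀ = 506.1187 − 223.821888 = 282.296812
e^(−λT) = (B₀·e^(rT)/D − 0.4)/(1 − 0.4) = (282.2968·1.116618/326.9323 − 0.4)/0.6 = 0.94028018
λ = −ln(0.94028018)/2.3222 = 0.026517

B0=282.2968 lambda=0.0265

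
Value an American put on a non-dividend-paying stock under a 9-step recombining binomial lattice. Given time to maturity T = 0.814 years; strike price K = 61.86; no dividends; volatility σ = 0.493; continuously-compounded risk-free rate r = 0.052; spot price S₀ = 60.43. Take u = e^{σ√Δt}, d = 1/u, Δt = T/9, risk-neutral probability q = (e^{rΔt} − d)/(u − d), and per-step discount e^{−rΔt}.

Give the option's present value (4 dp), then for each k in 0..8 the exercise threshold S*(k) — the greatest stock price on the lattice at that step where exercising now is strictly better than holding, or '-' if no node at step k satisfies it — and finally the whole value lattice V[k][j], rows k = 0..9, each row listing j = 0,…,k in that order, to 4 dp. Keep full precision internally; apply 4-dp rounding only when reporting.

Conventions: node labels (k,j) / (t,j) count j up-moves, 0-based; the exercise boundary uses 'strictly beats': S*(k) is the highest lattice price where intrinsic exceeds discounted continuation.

params: Δt=0.09044 u=1.15982 d=0.86220 q=0.47884 e^(-rΔt)=0.99531
t_9 payoffs: 45.9475 40.4548 33.0661 23.1270 9.7571 0.0000 0.0000 0.0000 0.0000 0.0000
t_8: node(8,0) S=18.4556 payoff=43.4044 vs cont=43.1141 → 43.4044 [stop]  node(8,1) S=24.8261 payoff=37.0339 vs cont=36.7436 → 37.0339 [stop]  node(8,2) S=33.3957 payoff=28.4643 vs cont=28.1741 → 28.4643 [stop]  node(8,3) S=44.9233 payoff=16.9367 vs cont=16.6465 → 16.9367 [stop]  node(8,4) S=60.4300 payoff=1.4300 vs cont=5.0611 → 5.0611 [wait]  node(8,5) S=81.2894 payoff=0.0000 vs cont=0.0000 → 0.0000 [wait]  node(8,6) S=109.3490 payoff=0.0000 vs cont=0.0000 → 0.0000 [wait]  node(8,7) S=147.0943 payoff=0.0000 vs cont=0.0000 → 0.0000 [wait]  node(8,8) S=197.8687 payoff=0.0000 vs cont=0.0000 → 0.0000 [wait]  ⇒ S*(8)=44.9233
t_7: node(7,0) S=21.4052 payoff=40.4548 vs cont=40.1646 → 40.4548 [stop]  node(7,1) S=28.7939 payoff=33.0661 vs cont=32.7759 → 33.0661 [stop]  node(7,2) S=38.7330 payoff=23.1270 vs cont=22.8368 → 23.1270 [stop]  node(7,3) S=52.1029 payoff=9.7571 vs cont=11.1974 → 11.1974 [wait]  node(7,4) S=70.0879 payoff=0.0000 vs cont=2.6253 → 2.6253 [wait]  node(7,5) S=94.2810 payoff=0.0000 vs cont=0.0000 → 0.0000 [wait]  node(7,6) S=126.8251 payoff=0.0000 vs cont=0.0000 → 0.0000 [wait]  node(7,7) S=170.6029 payoff=0.0000 vs cont=0.0000 → 0.0000 [wait]  ⇒ S*(7)=38.7330
t_6: node(6,0) S=24.8261 payoff=37.0339 vs cont=36.7436 → 37.0339 [stop]  node(6,1) S=33.3957 payoff=28.4643 vs cont=28.1741 → 28.4643 [stop]  node(6,2) S=44.9233 payoff=16.9367 vs cont=17.3329 → 17.3329 [wait]  node(6,3) S=60.4300 payoff=1.4300 vs cont=7.0594 → 7.0594 [wait]  node(6,4) S=81.2894 payoff=0.0000 vs cont=1.3618 → 1.3618 [wait]  node(6,5) S=109.3490 payoff=0.0000 vs cont=0.0000 → 0.0000 [wait]  node(6,6) S=147.0943 payoff=0.0000 vs cont=0.0000 → 0.0000 [wait]  ⇒ S*(6)=33.3957
t_5: node(5,0) S=28.7939 payoff=33.0661 vs cont=32.7759 → 33.0661 [stop]  node(5,1) S=38.7330 payoff=23.1270 vs cont=23.0256 → 23.1270 [stop]  node(5,2) S=52.1029 payoff=9.7571 vs cont=12.3553 → 12.3553 [wait]  node(5,3) S=70.0879 payoff=0.0000 vs cont=4.3108 → 4.3108 [wait]  node(5,4) S=94.2810 payoff=0.0000 vs cont=0.7064 → 0.7064 [wait]  node(5,5) S=126.8251 payoff=0.0000 vs cont=0.0000 → 0.0000 [wait]  ⇒ S*(5)=38.7330
t_4: node(4,0) S=33.3957 payoff=28.4643 vs cont=28.1741 → 28.4643 [stop]  node(4,1) S=44.9233 payoff=16.9367 vs cont=17.8848 → 17.8848 [wait]  node(4,2) S=60.4300 payoff=1.4300 vs cont=8.4634 → 8.4634 [wait]  node(4,3) S=81.2894 payoff=0.0000 vs cont=2.5727 → 2.5727 [wait]  node(4,4) S=109.3490 payoff=0.0000 vs cont=0.3664 → 0.3664 [wait]  ⇒ S*(4)=33.3957
t_3: node(3,0) S=38.7330 payoff=23.1270 vs cont=23.2886 → 23.2886 [wait]  node(3,1) S=52.1029 payoff=9.7571 vs cont=13.3107 → 13.3107 [wait]  node(3,2) S=70.0879 payoff=0.0000 vs cont=5.6162 → 5.6162 [wait]  node(3,3) S=94.2810 payoff=0.0000 vs cont=1.5091 → 1.5091 [wait]  ⇒ S*(3)=-
t_2: node(2,0) S=44.9233 payoff=16.9367 vs cont=18.4239 → 18.4239 [wait]  node(2,1) S=60.4300 payoff=1.4300 vs cont=9.5811 → 9.5811 [wait]  node(2,2) S=81.2894 payoff=0.0000 vs cont=3.6325 → 3.6325 [wait]  ⇒ S*(2)=-
t_1: node(1,0) S=52.1029 payoff=9.7571 vs cont=14.1230 → 14.1230 [wait]  node(1,1) S=70.0879 payoff=0.0000 vs cont=6.7010 → 6.7010 [wait]  ⇒ S*(1)=-
t_0: node(0,0) S=60.4300 payoff=1.4300 vs cont=10.5195 → 10.5195 [wait]  ⇒ S*(0)=-

price = 10.5195
boundary = - - - - 33.3957 38.7330 33.3957 38.7330 44.9233
tree:
10.5195
14.1230 6.7010
18.4239 9.5811 3.6325
23.2886 13.3107 5.6162 1.5091
28.4643 17.8848 8.4634 2.5727 0.3664
33.0661 23.1270 12.3553 4.3108 0.7064 0.0000
37.0339 28.4643 17.3329 7.0594 1.3618 0.0000 0.0000
40.4548 33.0661 23.1270 11.1974 2.6253 0.0000 0.0000 0.0000
43.4044 37.0339 28.4643 16.9367 5.0611 0.0000 0.0000 0.0000 0.0000
45.9475 40.4548 33.0661 23.1270 9.7571 0.0000 0.0000 0.0000 0.0000 0.0000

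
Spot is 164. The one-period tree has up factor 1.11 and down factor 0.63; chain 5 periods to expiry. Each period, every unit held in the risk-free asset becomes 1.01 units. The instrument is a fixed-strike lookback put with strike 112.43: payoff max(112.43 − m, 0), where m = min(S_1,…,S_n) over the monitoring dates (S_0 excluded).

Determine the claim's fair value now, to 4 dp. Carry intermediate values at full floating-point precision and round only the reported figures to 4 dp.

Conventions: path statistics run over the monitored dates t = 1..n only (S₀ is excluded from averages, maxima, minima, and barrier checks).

price = 11.3299

Under the martingale measure an up-move has probability p* = 0.7917; value the claim as the probability-weighted average of per-path payoffs, discounted 5 periods at R = 1.01.
Enumerate all 2^5 = 32 price paths (U = up ×1.11, D = down ×0.63); each path with k up-moves has probability p*^k·(1−p*)^(5−k).
DDDDD: m=16.2760, payoff=96.1540, prob=0.000392
UDDDD: m=28.6767, payoff=83.7533, prob=0.001491
DUDDD: m=28.6767, payoff=83.7533, prob=0.001491
UUDDD: m=50.5256, payoff=61.9044, prob=0.005667
DDUDD: m=28.6767, payoff=83.7533, prob=0.001491
UDUDD: m=50.5256, payoff=61.9044, prob=0.005667
DUUDD: m=50.5256, payoff=61.9044, prob=0.005667
UUUDD: m=89.0213, payoff=23.4087, prob=0.021535
DDDUD: m=28.6767, payoff=83.7533, prob=0.001491
UDDUD: m=50.5256, payoff=61.9044, prob=0.005667
DUDUD: m=50.5256, payoff=61.9044, prob=0.005667
UUDUD: m=89.0213, payoff=23.4087, prob=0.021535
DDUUD: m=50.5256, payoff=61.9044, prob=0.005667
UDUUD: m=89.0213, payoff=23.4087, prob=0.021535
DUUUD: m=89.0213, payoff=23.4087, prob=0.021535
UUUUD: m=156.8470, payoff=0.0000, prob=0.081833
DDDDU: m=25.8349, payoff=86.5951, prob=0.001491
UDDDU: m=45.5186, payoff=66.9114, prob=0.005667
DUDDU: m=45.5186, payoff=66.9114, prob=0.005667
UUDDU: m=80.1994, payoff=32.2306, prob=0.021535
DDUDU: m=45.5186, payoff=66.9114, prob=0.005667
UDUDU: m=80.1994, payoff=32.2306, prob=0.021535
DUUDU: m=80.1994, payoff=32.2306, prob=0.021535
UUUDU: m=141.3036, payoff=0.0000, prob=0.081833
DDDUU: m=41.0077, payoff=71.4223, prob=0.005667
UDDUU: m=72.2517, payoff=40.1783, prob=0.021535
DUDUU: m=72.2517, payoff=40.1783, prob=0.021535
UUDUU: m=127.3006, payoff=0.0000, prob=0.081833
DDUUU: m=65.0916, payoff=47.3384, prob=0.021535
UDUUU: m=114.6852, payoff=0.0000, prob=0.081833
DUUUU: m=103.3200, payoff=9.1100, prob=0.081833
UUUUU: m=182.0400, payoff=0.0000, prob=0.310965
Price = Σ prob·payoff / R^5 = 11.907843 / 1.051010 = 11.3299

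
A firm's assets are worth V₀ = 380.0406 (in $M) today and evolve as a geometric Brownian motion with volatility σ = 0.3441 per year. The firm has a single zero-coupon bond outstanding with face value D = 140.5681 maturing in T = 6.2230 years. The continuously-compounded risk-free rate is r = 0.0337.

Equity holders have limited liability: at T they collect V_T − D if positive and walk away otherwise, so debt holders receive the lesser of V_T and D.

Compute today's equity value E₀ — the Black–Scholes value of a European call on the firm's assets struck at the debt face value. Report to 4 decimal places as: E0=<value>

E0=272.1638

Work the structural quantities from V₀ = 380.0406 against face 140.5681:
d₁ = [ln(V₀/D) + (r + σ²/2)T] / (σ√T)
   = [ln(380.0406/140.5681) + (0.0337 + 0.5·0.3441²)·6.2230] / (0.3441·√6.2230)
   = [0.994586 + 0.578132] / 0.858390 = 1.832172
d₂ = d₁ − σ√T = 1.832172 − 0.858390 = 0.973782
N(d₁) = 0.966537,  N(d₂) = 0.834918,  e^(−rT) = 0.810815
E₀ = V₀·N(d₁) − D·e^(−rT)·N(d₂)
   = 380.0406·0.966537 − 140.5681·0.810815·0.834918 = 272.163807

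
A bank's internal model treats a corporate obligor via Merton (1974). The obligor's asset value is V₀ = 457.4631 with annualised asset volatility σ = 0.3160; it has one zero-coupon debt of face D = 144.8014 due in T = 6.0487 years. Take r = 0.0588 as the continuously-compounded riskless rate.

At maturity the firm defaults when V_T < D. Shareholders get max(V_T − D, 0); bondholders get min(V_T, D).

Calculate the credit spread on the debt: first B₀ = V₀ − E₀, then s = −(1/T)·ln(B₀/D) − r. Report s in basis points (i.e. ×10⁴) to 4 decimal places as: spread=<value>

spread=25.9662

Apply the equity-as-call identities (strike 144.8014, horizon 6.0487 years):
d₁ = [ln(V₀/D) + (r + σ²/2)T] / (σ√T)
   = [ln(457.4631/144.8014) + (0.0588 + 0.5·0.3160²)·6.0487] / (0.3160·√6.0487)
   = [1.150333 + 0.657663] / 0.777174 = 2.326373
d₂ = d₁ − σ√T = 2.326373 − 0.777174 = 1.549200
N(d₁) = 0.990001,  N(d₂) = 0.939333,  e^(−rT) = 0.700708
E₀ = V₀·N(d₁) − D·e^(−rT)·N(d₂)
   = 457.4631·0.990001 − 144.8014·0.700708·0.939333 = 357.580709
B₀ = V₀ − E₀ = 457.4631 − 357.580709 = 99.882391
spread = −(1/T)·ln(B₀/D) − r = −(1/6.0487)·ln(99.882391/144.8014) − 0.0588 = 0.00259662
in basis points: 0.00259662 × 10⁴ = 25.9662 bp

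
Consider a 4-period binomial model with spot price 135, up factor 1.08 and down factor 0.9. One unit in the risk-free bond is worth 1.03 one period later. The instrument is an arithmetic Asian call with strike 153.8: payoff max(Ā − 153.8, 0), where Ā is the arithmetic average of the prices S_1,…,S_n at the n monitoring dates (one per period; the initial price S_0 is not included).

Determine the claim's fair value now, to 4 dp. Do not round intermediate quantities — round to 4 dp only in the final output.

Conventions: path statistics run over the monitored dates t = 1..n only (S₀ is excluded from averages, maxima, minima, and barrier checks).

price = 2.7854

Under the martingale measure an up-move has probability p* = 0.7222; value the claim as the probability-weighted average of per-path payoffs, discounted 4 periods at R = 1.03.
Enumerate all 2^4 = 16 price paths (U = up ×1.08, D = down ×0.9); each path with k up-moves has probability p*^k·(1−p*)^(4−k).
DDDD: Ā=104.4596, payoff=0.0000, prob=0.005954
UDDD: Ā=125.3516, payoff=0.0000, prob=0.015480
DUDD: Ā=119.2766, payoff=0.0000, prob=0.015480
UUDD: Ā=143.1319, payoff=0.0000, prob=0.040247
DDUD: Ā=113.8090, payoff=0.0000, prob=0.015480
UDUD: Ā=136.5709, payoff=0.0000, prob=0.040247
DUUD: Ā=130.4959, payoff=0.0000, prob=0.040247
UUUD: Ā=156.5950, payoff=2.7950, prob=0.104643
DDDU: Ā=108.8883, payoff=0.0000, prob=0.015480
UDDU: Ā=130.6660, payoff=0.0000, prob=0.040247
DUDU: Ā=124.5910, payoff=0.0000, prob=0.040247
UUDU: Ā=149.5092, payoff=0.0000, prob=0.104643
DDUU: Ā=119.1235, payoff=0.0000, prob=0.040247
UDUU: Ā=142.9482, payoff=0.0000, prob=0.104643
DUUU: Ā=136.8732, payoff=0.0000, prob=0.104643
UUUU: Ā=164.2478, payoff=10.4478, prob=0.272072
Price = Σ prob·payoff / R^4 = 3.135026 / 1.125509 = 2.7854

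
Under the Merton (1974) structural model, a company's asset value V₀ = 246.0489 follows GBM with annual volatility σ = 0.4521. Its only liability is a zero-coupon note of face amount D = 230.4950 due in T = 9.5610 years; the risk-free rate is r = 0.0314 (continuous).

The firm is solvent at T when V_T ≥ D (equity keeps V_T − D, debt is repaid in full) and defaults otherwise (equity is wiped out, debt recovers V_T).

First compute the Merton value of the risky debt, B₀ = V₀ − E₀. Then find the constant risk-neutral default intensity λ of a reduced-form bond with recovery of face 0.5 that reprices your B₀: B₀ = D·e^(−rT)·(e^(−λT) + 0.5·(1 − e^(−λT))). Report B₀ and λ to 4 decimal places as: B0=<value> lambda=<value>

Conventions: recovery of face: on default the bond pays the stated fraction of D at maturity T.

Equity is a call on the firm's assets struck at D = 230.4950:
d₁ = [ln(V₀/D) + (r + σ²/2)T] / (σ√T)
   = [ln(246.0489/230.4950) + (0.0314 + 0.5·0.4521²)·9.5610] / (0.4521·√9.5610)
   = [0.065301 + 1.277323] / 1.397932 = 0.960436
d₂ = d₁ − σ√T = 0.960436 − 1.397932 = -0.437497
N(d₁) = 0.831582,  N(d₂) = 0.330876,  e^(−rT) = 0.740659
E₀ = V₀·N(d₁) − D·e^(−rT)·N(d₂)
   = 246.0489·0.831582 − 230.4950·0.740659·0.330876 = 148.123381
B₀ = V₀ − E₀ = 246.0489 − 148.123381 = 97.925519
e^(−λT) = (B₀·e^(rT)/D − 0.5)/(1 − 0.5) = (97.9255·1.350150/230.4950 − 0.5)/0.5 = 0.14721859
λ = −ln(0.14721859)/9.5610 = 0.200380

B0=97.9255 lambda=0.2004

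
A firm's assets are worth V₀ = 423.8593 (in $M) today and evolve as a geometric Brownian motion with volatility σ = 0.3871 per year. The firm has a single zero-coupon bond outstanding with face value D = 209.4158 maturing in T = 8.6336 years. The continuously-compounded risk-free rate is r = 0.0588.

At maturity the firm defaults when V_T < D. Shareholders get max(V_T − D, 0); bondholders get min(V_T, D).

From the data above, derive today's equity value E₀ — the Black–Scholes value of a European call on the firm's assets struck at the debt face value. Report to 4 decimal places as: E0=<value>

E0=315.1816

Apply the equity-as-call identities (strike 209.4158, horizon 8.6336 years):
d₁ = [ln(V₀/D) + (r + σ²/2)T] / (σ√T)
   = [ln(423.8593/209.4158) + (0.0588 + 0.5·0.3871²)·8.6336] / (0.3871·√8.6336)
   = [0.705080 + 1.154513] / 1.137415 = 1.634928
d₂ = d₁ − σ√T = 1.634928 − 1.137415 = 0.497513
N(d₁) = 0.948968,  N(d₂) = 0.690586,  e^(−rT) = 0.601905
E₀ = V₀·N(d₁) − D·e^(−rT)·N(d₂)
   = 423.8593·0.948968 − 209.4158·0.601905·0.690586 = 315.181592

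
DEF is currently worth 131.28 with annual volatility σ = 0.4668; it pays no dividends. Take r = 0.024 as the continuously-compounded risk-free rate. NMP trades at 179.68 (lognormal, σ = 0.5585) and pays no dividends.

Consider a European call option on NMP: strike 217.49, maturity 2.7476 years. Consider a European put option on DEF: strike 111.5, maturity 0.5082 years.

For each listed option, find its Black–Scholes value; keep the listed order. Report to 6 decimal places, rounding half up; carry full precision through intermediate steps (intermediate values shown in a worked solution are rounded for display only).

[NMP call K=217.49]
σ√T = 0.5585·√2.7476 = 0.925763
d₁ = (ln(S/K) + (r+σ²/2)T) / (σ√T) = (ln(179.68/217.49) + (0.024+0.5585²/2)·2.7476) / 0.925763 = (-0.190975 + 0.494461) / 0.925763 = 0.327822
d₂ = d₁ − σ√T = 0.327822 − 0.925763 = -0.597941
e^{−rT} = 0.936185
N(d₁) = 0.628477,  N(d₂) = 0.274940
price = S·N(d₁) − K·e^{−rT}·N(d₂) = 112.924743 − 55.980692 = 56.944051
[DEF put K=111.5]
σ√T = 0.4668·√0.5082 = 0.332773
d₁ = (ln(S/K) + (r+σ²/2)T) / (σ√T) = (ln(131.28/111.5) + (0.024+0.4668²/2)·0.5082) / 0.332773 = (0.163308 + 0.067566) / 0.332773 = 0.693787
d₂ = d₁ − σ√T = 0.693787 − 0.332773 = 0.361014
e^{−rT} = 0.987877
N(−d₁) = 0.243908,  N(−d₂) = 0.359045
price = K·e^{−rT}·N(−d₂) − S·N(−d₁) = 39.548151 − 32.020231 = 7.527920

price(NMP call K=217.49) = 56.944051
price(DEF put K=111.5) = 7.527920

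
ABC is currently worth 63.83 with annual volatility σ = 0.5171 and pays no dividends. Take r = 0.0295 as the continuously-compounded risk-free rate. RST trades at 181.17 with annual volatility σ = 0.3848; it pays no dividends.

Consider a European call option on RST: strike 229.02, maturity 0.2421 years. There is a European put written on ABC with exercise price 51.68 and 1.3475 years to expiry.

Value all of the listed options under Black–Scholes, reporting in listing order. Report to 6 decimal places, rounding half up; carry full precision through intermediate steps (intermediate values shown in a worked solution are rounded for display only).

price(RST call K=229.02) = 2.148805
price(ABC put K=51.68) = 7.417410

[RST call K=229.02]
σ√T = 0.3848·√0.2421 = 0.189336
d₁ = (ln(S/K) + (r+σ²/2)T) / (σ√T) = (ln(181.17/229.02) + (0.0295+0.3848²/2)·0.2421) / 0.189336 = (-0.234374 + 0.025066) / 0.189336 = -1.105484
d₂ = d₁ − σ√T = -1.105484 − 0.189336 = -1.294820
e^{−rT} = 0.992883
N(d₁) = 0.134475,  N(d₂) = 0.097691
price = S·N(d₁) − K·e^{−rT}·N(d₂) = 24.362827 − 22.214023 = 2.148805
[ABC put K=51.68]
σ√T = 0.5171·√1.3475 = 0.600259
d₁ = (ln(S/K) + (r+σ²/2)T) / (σ√T) = (ln(63.83/51.68) + (0.0295+0.5171²/2)·1.3475) / 0.600259 = (0.211152 + 0.219907) / 0.600259 = 0.718122
d₂ = d₁ − σ√T = 0.718122 − 0.600259 = 0.117862
e^{−rT} = 0.961028
N(−d₁) = 0.236341,  N(−d₂) = 0.453088
price = K·e^{−rT}·N(−d₂) − S·N(−d₁) = 22.503062 − 15.085652 = 7.417410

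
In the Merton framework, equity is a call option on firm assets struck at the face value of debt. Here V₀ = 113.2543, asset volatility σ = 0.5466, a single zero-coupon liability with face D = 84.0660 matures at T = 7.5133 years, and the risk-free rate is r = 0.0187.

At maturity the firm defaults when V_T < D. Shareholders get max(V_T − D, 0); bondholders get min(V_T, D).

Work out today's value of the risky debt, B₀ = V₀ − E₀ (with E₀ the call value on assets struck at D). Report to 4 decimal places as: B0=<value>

With assets at 113.2543 and a single debt payment of 84.0660 at 7.5133 years:
d₁ = [ln(V₀/D) + (r + σ²/2)T] / (σ√T)
   = [ln(113.2543/84.0660) + (0.0187 + 0.5·0.5466²)·7.5133] / (0.5466·√7.5133)
   = [0.298034 + 1.262879] / 1.498252 = 1.041822
d₂ = d₁ − σ√T = 1.041822 − 1.498252 = -0.456430
N(d₁) = 0.851253,  N(d₂) = 0.324040,  e^(−rT) = 0.868925
E₀ = V₀·N(d₁) − D·e^(−rT)·N(d₂)
   = 113.2543·0.851253 − 84.0660·0.868925·0.324040 = 72.737873
B₀ = V₀ − E₀ = 113.2543 − 72.737873 = 40.516427

B0=40.5164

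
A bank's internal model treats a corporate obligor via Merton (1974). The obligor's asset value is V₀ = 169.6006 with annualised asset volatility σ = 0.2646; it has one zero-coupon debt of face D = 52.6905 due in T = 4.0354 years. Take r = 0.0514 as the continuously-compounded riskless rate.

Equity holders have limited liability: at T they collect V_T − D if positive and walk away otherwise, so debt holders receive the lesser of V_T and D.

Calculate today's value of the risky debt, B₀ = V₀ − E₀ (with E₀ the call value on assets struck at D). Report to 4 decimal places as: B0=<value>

B0=42.7539

Apply the equity-as-call identities (strike 52.6905, horizon 4.0354 years):
d₁ = [ln(V₀/D) + (r + σ²/2)T] / (σ√T)
   = [ln(169.6006/52.6905) + (0.0514 + 0.5·0.2646²)·4.0354] / (0.2646·√4.0354)
   = [1.169011 + 0.348685] / 0.531537 = 2.855300
d₂ = d₁ − σ√T = 2.855300 − 0.531537 = 2.323763
N(d₁) = 0.997850,  N(d₂) = 0.989931,  e^(−rT) = 0.812679
E₀ = V₀·N(d₁) − D·e^(−rT)·N(d₂)
   = 169.6006·0.997850 − 52.6905·0.812679·0.989931 = 126.846711
B₀ = V₀ − E₀ = 169.6006 − 126.846711 = 42.753889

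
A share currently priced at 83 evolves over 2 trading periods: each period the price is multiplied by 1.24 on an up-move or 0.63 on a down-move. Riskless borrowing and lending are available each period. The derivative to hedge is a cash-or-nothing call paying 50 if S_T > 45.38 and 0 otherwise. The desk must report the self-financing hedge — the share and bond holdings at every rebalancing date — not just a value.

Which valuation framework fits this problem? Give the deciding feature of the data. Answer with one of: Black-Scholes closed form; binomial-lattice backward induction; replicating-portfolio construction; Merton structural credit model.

Key observation: since the answer must list Δ and B at each node of the 1.24/0.63 lattice on 83, the replicating-portfolio method — solving the two-state system at every node — is the one that applies.

framework: replicating-portfolio construction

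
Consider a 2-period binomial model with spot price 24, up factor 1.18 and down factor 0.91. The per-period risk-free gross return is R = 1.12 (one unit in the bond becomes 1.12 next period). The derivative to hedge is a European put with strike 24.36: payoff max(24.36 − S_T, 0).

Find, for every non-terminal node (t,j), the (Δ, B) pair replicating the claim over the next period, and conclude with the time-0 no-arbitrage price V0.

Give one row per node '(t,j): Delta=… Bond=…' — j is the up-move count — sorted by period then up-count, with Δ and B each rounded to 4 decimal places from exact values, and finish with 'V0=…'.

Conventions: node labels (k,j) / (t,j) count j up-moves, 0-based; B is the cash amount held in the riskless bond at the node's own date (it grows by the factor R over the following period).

(0,0): Delta=-0.1373 Bond=3.4729
(1,0): Delta=-0.7607 Bond=17.5033
(1,1): Delta=0.0000 Bond=0.0000
V0=0.1766

No-arbitrage ⇒ martingale measure with p* = (R−d)/(u−d) = 0.7778.
Expiry values: V(2,0)=4.4856, V(2,1)=0.0000, V(2,2)=0.0000
Node (1,0) S=21.8400: V=(p*·0.0000+(1−p*)·4.4856)/1.12=0.8900; Δ=(0.0000−4.4856)/(25.7712−19.8744)=-0.7607; B=V−Δ·S=17.5033
Node (1,1) S=28.3200: V=(p*·0.0000+(1−p*)·0.0000)/1.12=0.0000; Δ=(0.0000−0.0000)/(33.4176−25.7712)=0.0000; B=V−Δ·S=0.0000
Node (0,0) S=24.0000: V=(p*·0.0000+(1−p*)·0.8900)/1.12=0.1766; Δ=(0.0000−0.8900)/(28.3200−21.8400)=-0.1373; B=V−Δ·S=3.4729
Sanity check at the root: Δ(0,0)·S0 + B(0,0) reproduces V0 = 0.1766.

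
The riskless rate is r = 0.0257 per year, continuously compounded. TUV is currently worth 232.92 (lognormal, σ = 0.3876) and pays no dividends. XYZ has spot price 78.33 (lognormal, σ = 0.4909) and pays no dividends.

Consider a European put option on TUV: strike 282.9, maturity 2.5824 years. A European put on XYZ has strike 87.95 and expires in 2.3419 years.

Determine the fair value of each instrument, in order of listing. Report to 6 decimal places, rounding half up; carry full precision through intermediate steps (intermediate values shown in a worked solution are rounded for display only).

price(TUV put K=282.9) = 77.990358
price(XYZ put K=87.95) = 25.894317

[TUV put K=282.9]
σ√T = 0.3876·√2.5824 = 0.622867
d₁ = (ln(S/K) + (r+σ²/2)T) / (σ√T) = (ln(232.92/282.9) + (0.0257+0.3876²/2)·2.5824) / 0.622867 = (-0.194398 + 0.260350) / 0.622867 = 0.105883
d₂ = d₁ − σ√T = 0.105883 − 0.622867 = -0.516984
e^{−rT} = 0.935787
N(−d₁) = 0.457838,  N(−d₂) = 0.697416
price = K·e^{−rT}·N(−d₂) − S·N(−d₁) = 184.629886 − 106.639528 = 77.990358
[XYZ put K=87.95]
σ√T = 0.4909·√2.3419 = 0.751237
d₁ = (ln(S/K) + (r+σ²/2)T) / (σ√T) = (ln(78.33/87.95) + (0.0257+0.4909²/2)·2.3419) / 0.751237 = (-0.115838 + 0.342366) / 0.751237 = 0.301540
d₂ = d₁ − σ√T = 0.301540 − 0.751237 = -0.449698
e^{−rT} = 0.941589
N(−d₁) = 0.381502,  N(−d₂) = 0.673536
price = K·e^{−rT}·N(−d₂) − S·N(−d₁) = 55.777331 − 29.883014 = 25.894317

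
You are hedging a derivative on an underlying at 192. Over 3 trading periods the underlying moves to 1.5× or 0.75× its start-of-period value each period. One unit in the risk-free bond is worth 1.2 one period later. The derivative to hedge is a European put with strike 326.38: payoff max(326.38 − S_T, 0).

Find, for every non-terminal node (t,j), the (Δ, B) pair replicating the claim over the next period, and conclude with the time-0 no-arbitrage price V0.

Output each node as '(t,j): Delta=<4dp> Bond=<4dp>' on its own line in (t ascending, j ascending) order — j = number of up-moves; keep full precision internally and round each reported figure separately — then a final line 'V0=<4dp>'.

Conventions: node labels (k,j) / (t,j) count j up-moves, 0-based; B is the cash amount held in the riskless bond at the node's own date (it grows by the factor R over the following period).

(0,0): Delta=-0.4416 Bond=121.8731
(1,0): Delta=-1.0000 Bond=226.6528
(1,1): Delta=-0.2555 Bond=92.6444
(2,0): Delta=-1.0000 Bond=271.9833
(2,1): Delta=-1.0000 Bond=271.9833
(2,2): Delta=-0.0073 Bond=3.9667
V0=37.0798

The replicating-portfolio and risk-neutral prices coincide; use p* = (1.2−0.75)/(1.5−0.75) = 0.6000 for the latter.
Terminal payoffs: V(3,0)=245.3800, V(3,1)=164.3800, V(3,2)=2.3800, V(3,3)=0.0000
  t=2,j=0: stock 108.0000 → up 162.0000 (V=164.3800), down 81.0000 (V=245.3800). Price 163.9833; hedge Δ=-1.0000, bond B=271.9833.
  t=2,j=1: stock 216.0000 → up 324.0000 (V=2.3800), down 162.0000 (V=164.3800). Price 55.9833; hedge Δ=-1.0000, bond B=271.9833.
  t=2,j=2: stock 432.0000 → up 648.0000 (V=0.0000), down 324.0000 (V=2.3800). Price 0.7933; hedge Δ=-0.0073, bond B=3.9667.
  t=1,j=0: stock 144.0000 → up 216.0000 (V=55.9833), down 108.0000 (V=163.9833). Price 82.6528; hedge Δ=-1.0000, bond B=226.6528.
  t=1,j=1: stock 288.0000 → up 432.0000 (V=0.7933), down 216.0000 (V=55.9833). Price 19.0578; hedge Δ=-0.2555, bond B=92.6444.
  t=0,j=0: stock 192.0000 → up 288.0000 (V=19.0578), down 144.0000 (V=82.6528). Price 37.0798; hedge Δ=-0.4416, bond B=121.8731.
Sanity check at the root: Δ(0,0)·S0 + B(0,0) reproduces V0 = 37.0798.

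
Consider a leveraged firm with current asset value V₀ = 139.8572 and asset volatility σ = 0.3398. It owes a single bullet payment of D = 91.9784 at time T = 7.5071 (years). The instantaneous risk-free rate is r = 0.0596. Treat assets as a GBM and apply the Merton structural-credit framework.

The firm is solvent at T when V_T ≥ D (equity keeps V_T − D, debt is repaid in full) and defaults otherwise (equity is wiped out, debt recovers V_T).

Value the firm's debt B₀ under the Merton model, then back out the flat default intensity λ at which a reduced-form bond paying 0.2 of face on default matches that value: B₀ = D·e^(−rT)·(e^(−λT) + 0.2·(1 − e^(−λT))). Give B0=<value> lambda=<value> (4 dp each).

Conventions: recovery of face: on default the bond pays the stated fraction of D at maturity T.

B0=51.3047 lambda=0.0231

Apply the equity-as-call identities (strike 91.9784, horizon 7.5071 years):
d₁ = [ln(V₀/D) + (r + σ²/2)T] / (σ√T)
   = [ln(139.8572/91.9784) + (0.0596 + 0.5·0.3398²)·7.5071] / (0.3398·√7.5071)
   = [0.419068 + 0.880823] / 0.931021 = 1.396200
d₂ = d₁ − σ√T = 1.396200 − 0.931021 = 0.465179
N(d₁) = 0.918673,  N(d₂) = 0.679098,  e^(−rT) = 0.639273
E₀ = V₀·N(d₁) − D·e^(−rT)·N(d₂)
   = 139.8572·0.918673 − 91.9784·0.639273·0.679098 = 88.552480
B₀ = V₀ − E₀ = 139.8572 − 88.552480 = 51.304720
e^(−λT) = (B₀·e^(rT)/D − 0.2)/(1 − 0.2) = (51.3047·1.564276/91.9784 − 0.2)/0.8 = 0.84067341
λ = −ln(0.84067341)/7.5071 = 0.023118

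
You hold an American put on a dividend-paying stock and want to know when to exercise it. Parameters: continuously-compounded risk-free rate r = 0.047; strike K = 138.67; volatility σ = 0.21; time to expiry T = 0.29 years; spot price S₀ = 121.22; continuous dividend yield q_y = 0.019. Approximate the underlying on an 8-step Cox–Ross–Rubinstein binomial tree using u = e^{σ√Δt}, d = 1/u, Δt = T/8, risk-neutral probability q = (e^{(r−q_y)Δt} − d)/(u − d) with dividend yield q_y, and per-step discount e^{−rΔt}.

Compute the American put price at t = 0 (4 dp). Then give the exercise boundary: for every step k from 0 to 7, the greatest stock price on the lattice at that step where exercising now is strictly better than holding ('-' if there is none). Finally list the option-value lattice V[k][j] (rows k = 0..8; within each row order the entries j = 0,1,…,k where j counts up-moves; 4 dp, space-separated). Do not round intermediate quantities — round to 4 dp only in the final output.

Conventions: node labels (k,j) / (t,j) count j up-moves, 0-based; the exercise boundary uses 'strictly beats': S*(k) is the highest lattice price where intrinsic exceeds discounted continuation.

price = 17.7669
boundary = - 116.4689 111.9040 116.4689 121.2200 116.4689 121.2200 126.1649
tree:
17.7669
22.2011 13.4407
26.7660 17.5766 9.3948
31.1520 22.2011 13.0615 5.7993
35.3660 26.7660 17.4500 8.7645 2.8856
39.4149 31.1520 22.2011 12.6987 4.9024 0.9004
43.3051 35.3660 26.7660 17.4500 8.0415 1.8136 0.0000
47.0429 39.4149 31.1520 22.2011 12.5051 3.6531 0.0000 0.0000
50.6341 43.3051 35.3660 26.7660 17.4500 7.3585 0.0000 0.0000 0.0000

Δt=0.03625  u=1.04079  d=0.96081  q=0.50270  discount=0.99830
step 8 (expiry): payoffs max(K−S,0) = 50.6341 43.3051 35.3660 26.7660 17.4500 7.3585 0.0000 0.0000 0.0000
step 7: (k=7,j=0): S=91.6271, K−S=47.0429, hold=46.8699 ⇒ V=47.0429 exercise | (k=7,j=1): S=99.2551, K−S=39.4149, hold=39.2472 ⇒ V=39.4149 exercise | (k=7,j=2): S=107.5180, K−S=31.1520, hold=30.9899 ⇒ V=31.1520 exercise | (k=7,j=3): S=116.4689, K−S=22.2011, hold=22.0452 ⇒ V=22.2011 exercise | (k=7,j=4): S=126.1649, K−S=12.5051, hold=12.3559 ⇒ V=12.5051 exercise | (k=7,j=5): S=136.6681, K−S=2.0019, hold=3.6531 ⇒ V=3.6531 continue | (k=7,j=6): S=148.0457, K−S=0.0000, hold=0.0000 ⇒ V=0.0000 continue | (k=7,j=7): S=160.3705, K−S=0.0000, hold=0.0000 ⇒ V=0.0000 continue  boundary S*=126.1649
step 6: (k=6,j=0): S=95.3649, K−S=43.3051, hold=43.1347 ⇒ V=43.3051 exercise | (k=6,j=1): S=103.3040, K−S=35.3660, hold=35.2011 ⇒ V=35.3660 exercise | (k=6,j=2): S=111.9040, K−S=26.7660, hold=26.6070 ⇒ V=26.7660 exercise | (k=6,j=3): S=121.2200, K−S=17.4500, hold=17.2974 ⇒ V=17.4500 exercise | (k=6,j=4): S=131.3115, K−S=7.3585, hold=8.0415 ⇒ V=8.0415 continue | (k=6,j=5): S=142.2432, K−S=0.0000, hold=1.8136 ⇒ V=1.8136 continue | (k=6,j=6): S=154.0849, K−S=0.0000, hold=0.0000 ⇒ V=0.0000 continue  boundary S*=121.2200
step 5: (k=5,j=0): S=99.2551, K−S=39.4149, hold=39.2472 ⇒ V=39.4149 exercise | (k=5,j=1): S=107.5180, K−S=31.1520, hold=30.9899 ⇒ V=31.1520 exercise | (k=5,j=2): S=116.4689, K−S=22.2011, hold=22.0452 ⇒ V=22.2011 exercise | (k=5,j=3): S=126.1649, K−S=12.5051, hold=12.6987 ⇒ V=12.6987 continue | (k=5,j=4): S=136.6681, K−S=2.0019, hold=4.9024 ⇒ V=4.9024 continue | (k=5,j=5): S=148.0457, K−S=0.0000, hold=0.9004 ⇒ V=0.9004 continue  boundary S*=116.4689
step 4: (k=4,j=0): S=103.3040, K−S=35.3660, hold=35.2011 ⇒ V=35.3660 exercise | (k=4,j=1): S=111.9040, K−S=26.7660, hold=26.6070 ⇒ V=26.7660 exercise | (k=4,j=2): S=121.2200, K−S=17.4500, hold=17.3946 ⇒ V=17.4500 exercise | (k=4,j=3): S=131.3115, K−S=7.3585, hold=8.7645 ⇒ V=8.7645 continue | (k=4,j=4): S=142.2432, K−S=0.0000, hold=2.8856 ⇒ V=2.8856 continue  boundary S*=121.2200
step 3: (k=3,j=0): S=107.5180, K−S=31.1520, hold=30.9899 ⇒ V=31.1520 exercise | (k=3,j=1): S=116.4689, K−S=22.2011, hold=22.0452 ⇒ V=22.2011 exercise | (k=3,j=2): S=126.1649, K−S=12.5051, hold=13.0615 ⇒ V=13.0615 continue | (k=3,j=3): S=136.6681, K−S=2.0019, hold=5.7993 ⇒ V=5.7993 continue  boundary S*=116.4689
step 2: (k=2,j=0): S=111.9040, K−S=26.7660, hold=26.6070 ⇒ V=26.7660 exercise | (k=2,j=1): S=121.2200, K−S=17.4500, hold=17.5766 ⇒ V=17.5766 continue | (k=2,j=2): S=131.3115, K−S=7.3585, hold=9.3948 ⇒ V=9.3948 continue  boundary S*=111.9040
step 1: (k=1,j=0): S=116.4689, K−S=22.2011, hold=22.1088 ⇒ V=22.2011 exercise | (k=1,j=1): S=126.1649, K−S=12.5051, hold=13.4407 ⇒ V=13.4407 continue  boundary S*=116.4689
step 0: (k=0,j=0): S=121.2200, K−S=17.4500, hold=17.7669 ⇒ V=17.7669 continue  boundary S*=-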